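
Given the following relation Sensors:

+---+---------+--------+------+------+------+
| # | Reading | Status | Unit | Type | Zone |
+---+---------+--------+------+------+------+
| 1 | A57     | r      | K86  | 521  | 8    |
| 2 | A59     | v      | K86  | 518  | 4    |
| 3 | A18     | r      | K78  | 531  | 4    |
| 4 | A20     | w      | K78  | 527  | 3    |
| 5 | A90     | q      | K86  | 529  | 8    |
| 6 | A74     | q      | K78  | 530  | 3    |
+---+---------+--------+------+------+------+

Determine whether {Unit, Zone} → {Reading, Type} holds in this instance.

(Unit=K86, Zone=8): rows 1, 5 → {Reading,Type} takes values {(A57, 521), (A90, 529)} — violation
(Unit=K86, Zone=4): row 2 → {Reading,Type} = (A59, 518) ✓
(Unit=K78, Zone=4): row 3 → {Reading,Type} = (A18, 531) ✓
(Unit=K78, Zone=3): rows 4, 6 → {Reading,Type} takes values {(A20, 527), (A74, 530)} — violation
Two rows agree on {Unit, Zone} but differ on {Reading, Type}, so {Unit, Zone} → {Reading, Type} does not hold.

No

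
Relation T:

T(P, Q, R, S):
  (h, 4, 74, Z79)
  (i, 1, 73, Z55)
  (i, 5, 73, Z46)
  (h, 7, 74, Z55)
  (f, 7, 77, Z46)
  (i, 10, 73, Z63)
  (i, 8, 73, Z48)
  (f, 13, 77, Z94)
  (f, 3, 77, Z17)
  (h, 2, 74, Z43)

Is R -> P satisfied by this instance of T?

Yes

R=74: 3 rows → P = h, h, h ✓
R=73: 4 rows → P = i, i, i, i ✓
R=77: 3 rows → P = f, f, f ✓
Every R value is associated with a single P value, so R -> P holds.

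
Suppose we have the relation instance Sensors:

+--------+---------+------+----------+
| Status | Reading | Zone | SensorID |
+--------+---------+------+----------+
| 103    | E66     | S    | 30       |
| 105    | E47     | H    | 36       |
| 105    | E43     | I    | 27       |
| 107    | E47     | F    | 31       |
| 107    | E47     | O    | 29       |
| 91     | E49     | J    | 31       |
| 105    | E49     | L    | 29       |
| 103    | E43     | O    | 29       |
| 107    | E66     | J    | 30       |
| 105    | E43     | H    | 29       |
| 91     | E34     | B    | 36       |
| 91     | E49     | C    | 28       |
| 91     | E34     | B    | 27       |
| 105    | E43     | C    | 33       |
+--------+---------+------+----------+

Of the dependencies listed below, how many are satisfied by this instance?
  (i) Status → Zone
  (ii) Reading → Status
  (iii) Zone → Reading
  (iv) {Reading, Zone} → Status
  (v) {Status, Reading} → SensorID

1

(i) Status → Zone: Status=103: 2 rows → Zone takes values {S, O} — violation; Status=105: 5 rows → Zone takes values {H, I, L, C} — violation; Status=107: 3 rows → Zone takes values {F, O, J} — violation; Status=91: 4 rows → Zone takes values {J, B, C} — violation — fails.
(ii) Reading → Status: Reading=E66: 2 rows → Status takes values {103, 107} — violation; Reading=E47: 3 rows → Status takes values {105, 107} — violation; Reading=E43: 4 rows → Status takes values {105, 103} — violation; Reading=E49: 3 rows → Status takes values {91, 105} — violation — fails.
(iii) Zone → Reading: Zone=H: 2 rows → Reading takes values {E47, E43} — violation; Zone=O: 2 rows → Reading takes values {E47, E43} — violation; Zone=J: 2 rows → Reading takes values {E49, E66} — violation; Zone=C: 2 rows → Reading takes values {E49, E43} — violation — fails.
(iv) {Reading, Zone} → Status: every LHS value maps to a single RHS value — holds.
(v) {Status, Reading} → SensorID: (Status=105, Reading=E43): 3 rows → SensorID takes values {27, 29, 33} — violation; (Status=107, Reading=E47): 2 rows → SensorID takes values {31, 29} — violation; (Status=91, Reading=E49): 2 rows → SensorID takes values {31, 28} — violation; (Status=91, Reading=E34): 2 rows → SensorID takes values {36, 27} — violation — fails.
1 of the 5 dependencies holds.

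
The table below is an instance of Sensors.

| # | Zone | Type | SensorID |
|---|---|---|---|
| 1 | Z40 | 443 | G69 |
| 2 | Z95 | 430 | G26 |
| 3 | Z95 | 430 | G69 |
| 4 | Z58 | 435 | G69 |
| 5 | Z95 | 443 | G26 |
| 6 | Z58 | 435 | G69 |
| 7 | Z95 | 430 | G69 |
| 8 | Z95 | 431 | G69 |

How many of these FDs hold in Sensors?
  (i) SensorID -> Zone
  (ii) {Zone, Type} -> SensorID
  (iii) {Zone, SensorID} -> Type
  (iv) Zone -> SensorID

(i) SensorID -> Zone: SensorID=G69: rows 1, 3, 4, 6, 7, 8 → Zone takes values {Z40, Z95, Z58} — violation — fails.
(ii) {Zone, Type} -> SensorID: (Zone=Z95, Type=430): rows 2, 3, 7 → SensorID takes values {G26, G69} — violation — fails.
(iii) {Zone, SensorID} -> Type: (Zone=Z95, SensorID=G26): rows 2, 5 → Type takes values {430, 443} — violation; (Zone=Z95, SensorID=G69): rows 3, 7, 8 → Type takes values {430, 431} — violation — fails.
(iv) Zone -> SensorID: Zone=Z95: rows 2, 3, 5, 7, 8 → SensorID takes values {G26, G69} — violation — fails.
None of the 4 dependencies hold.

0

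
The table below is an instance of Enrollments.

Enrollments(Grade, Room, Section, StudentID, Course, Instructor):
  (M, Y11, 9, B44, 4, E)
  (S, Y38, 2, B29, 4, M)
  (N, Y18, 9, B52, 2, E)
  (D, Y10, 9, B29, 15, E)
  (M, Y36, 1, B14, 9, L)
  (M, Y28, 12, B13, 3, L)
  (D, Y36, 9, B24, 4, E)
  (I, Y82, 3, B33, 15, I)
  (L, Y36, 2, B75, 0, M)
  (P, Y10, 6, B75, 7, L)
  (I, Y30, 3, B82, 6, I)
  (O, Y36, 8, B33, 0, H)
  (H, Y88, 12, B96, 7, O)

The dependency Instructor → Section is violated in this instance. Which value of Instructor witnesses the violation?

Instructor=E: 4 rows → Section = 9, 9, 9, 9 ✓
Instructor=M: 2 rows → Section = 2, 2 ✓
Instructor=L: 3 rows → Section takes values {1, 12, 6} — violation
Instructor=I: 2 rows → Section = 3, 3 ✓
Instructor=H: 1 row → Section = 8 ✓
Instructor=O: 1 row → Section = 12 ✓
The only Instructor value with inconsistent Section is Instructor=L.

L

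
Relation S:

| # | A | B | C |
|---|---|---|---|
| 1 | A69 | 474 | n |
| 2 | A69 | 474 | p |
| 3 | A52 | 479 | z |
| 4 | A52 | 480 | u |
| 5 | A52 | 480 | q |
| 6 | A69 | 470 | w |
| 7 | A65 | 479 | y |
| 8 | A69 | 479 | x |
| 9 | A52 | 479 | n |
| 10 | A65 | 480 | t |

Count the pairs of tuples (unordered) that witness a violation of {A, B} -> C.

3

(A=A69, B=474): violating pairs (1,2) — 1 pair.
(A=A52, B=479): violating pairs (3,9) — 1 pair.
(A=A52, B=480): violating pairs (4,5) — 1 pair.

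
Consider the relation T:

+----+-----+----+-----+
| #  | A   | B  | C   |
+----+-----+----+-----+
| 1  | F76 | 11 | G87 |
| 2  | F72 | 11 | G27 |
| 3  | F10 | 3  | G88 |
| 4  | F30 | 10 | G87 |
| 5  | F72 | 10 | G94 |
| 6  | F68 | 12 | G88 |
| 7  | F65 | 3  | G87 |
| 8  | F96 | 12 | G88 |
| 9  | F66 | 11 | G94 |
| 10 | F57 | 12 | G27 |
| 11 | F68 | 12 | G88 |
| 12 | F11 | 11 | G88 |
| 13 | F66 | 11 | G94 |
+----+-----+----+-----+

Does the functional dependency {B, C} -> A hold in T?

(B=11, C=G87): row 1 → A = F76 ✓
(B=11, C=G27): row 2 → A = F72 ✓
(B=3, C=G88): row 3 → A = F10 ✓
(B=10, C=G87): row 4 → A = F30 ✓
(B=10, C=G94): row 5 → A = F72 ✓
(B=12, C=G88): rows 6, 8, 11 → A takes values {F68, F96} — violation
(B=3, C=G87): row 7 → A = F65 ✓
(B=11, C=G94): rows 9, 13 → A = F66, F66 ✓
(B=12, C=G27): row 10 → A = F57 ✓
(B=11, C=G88): row 12 → A = F11 ✓
Two rows agree on {B, C} but differ on A, so {B, C} -> A does not hold.

No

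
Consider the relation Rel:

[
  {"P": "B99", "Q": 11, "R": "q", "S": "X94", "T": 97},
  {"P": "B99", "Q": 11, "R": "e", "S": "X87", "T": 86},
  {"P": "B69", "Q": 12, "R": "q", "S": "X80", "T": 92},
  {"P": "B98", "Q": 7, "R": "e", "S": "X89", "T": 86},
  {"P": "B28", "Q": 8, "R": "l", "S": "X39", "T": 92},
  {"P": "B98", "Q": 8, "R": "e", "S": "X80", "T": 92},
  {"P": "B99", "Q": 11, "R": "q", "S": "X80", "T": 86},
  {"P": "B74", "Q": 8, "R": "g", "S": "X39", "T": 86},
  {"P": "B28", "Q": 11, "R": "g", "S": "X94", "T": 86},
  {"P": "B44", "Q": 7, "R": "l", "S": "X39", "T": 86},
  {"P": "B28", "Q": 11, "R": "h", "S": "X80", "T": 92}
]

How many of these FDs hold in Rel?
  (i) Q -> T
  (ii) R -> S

0

(i) Q -> T: Q=11: 5 rows → T takes values {97, 86, 92} — violation; Q=8: 3 rows → T takes values {92, 86} — violation — fails.
(ii) R -> S: R=q: 3 rows → S takes values {X94, X80} — violation; R=e: 3 rows → S takes values {X87, X89, X80} — violation; R=g: 2 rows → S takes values {X39, X94} — violation — fails.
None of the 2 dependencies hold.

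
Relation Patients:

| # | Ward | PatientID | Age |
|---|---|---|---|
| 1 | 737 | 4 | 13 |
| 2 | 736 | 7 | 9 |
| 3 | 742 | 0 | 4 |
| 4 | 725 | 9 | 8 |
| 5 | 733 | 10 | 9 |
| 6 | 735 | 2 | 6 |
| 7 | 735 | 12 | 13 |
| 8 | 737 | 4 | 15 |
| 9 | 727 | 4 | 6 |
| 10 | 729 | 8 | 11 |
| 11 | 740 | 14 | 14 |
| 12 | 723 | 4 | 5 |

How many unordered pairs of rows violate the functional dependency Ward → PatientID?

1

Ward=737: all 2 rows agree on PatientID — 0 pairs.
Ward=735: violating pairs (6,7) — 1 pair.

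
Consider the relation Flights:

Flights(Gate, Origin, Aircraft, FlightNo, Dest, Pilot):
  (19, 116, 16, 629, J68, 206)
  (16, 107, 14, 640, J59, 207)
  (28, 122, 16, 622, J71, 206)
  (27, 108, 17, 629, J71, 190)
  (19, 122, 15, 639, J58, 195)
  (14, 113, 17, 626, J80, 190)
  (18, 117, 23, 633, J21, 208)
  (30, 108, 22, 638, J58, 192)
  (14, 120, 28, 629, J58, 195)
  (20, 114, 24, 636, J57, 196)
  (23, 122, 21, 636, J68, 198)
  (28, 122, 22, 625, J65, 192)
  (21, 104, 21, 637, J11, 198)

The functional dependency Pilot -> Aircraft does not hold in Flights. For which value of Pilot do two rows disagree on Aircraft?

195

Pilot=206: 2 rows → Aircraft = 16, 16 ✓
Pilot=207: 1 row → Aircraft = 14 ✓
Pilot=190: 2 rows → Aircraft = 17, 17 ✓
Pilot=195: 2 rows → Aircraft takes values {15, 28} — violation
Pilot=208: 1 row → Aircraft = 23 ✓
Pilot=192: 2 rows → Aircraft = 22, 22 ✓
Pilot=196: 1 row → Aircraft = 24 ✓
Pilot=198: 2 rows → Aircraft = 21, 21 ✓
The only Pilot value with inconsistent Aircraft is Pilot=195.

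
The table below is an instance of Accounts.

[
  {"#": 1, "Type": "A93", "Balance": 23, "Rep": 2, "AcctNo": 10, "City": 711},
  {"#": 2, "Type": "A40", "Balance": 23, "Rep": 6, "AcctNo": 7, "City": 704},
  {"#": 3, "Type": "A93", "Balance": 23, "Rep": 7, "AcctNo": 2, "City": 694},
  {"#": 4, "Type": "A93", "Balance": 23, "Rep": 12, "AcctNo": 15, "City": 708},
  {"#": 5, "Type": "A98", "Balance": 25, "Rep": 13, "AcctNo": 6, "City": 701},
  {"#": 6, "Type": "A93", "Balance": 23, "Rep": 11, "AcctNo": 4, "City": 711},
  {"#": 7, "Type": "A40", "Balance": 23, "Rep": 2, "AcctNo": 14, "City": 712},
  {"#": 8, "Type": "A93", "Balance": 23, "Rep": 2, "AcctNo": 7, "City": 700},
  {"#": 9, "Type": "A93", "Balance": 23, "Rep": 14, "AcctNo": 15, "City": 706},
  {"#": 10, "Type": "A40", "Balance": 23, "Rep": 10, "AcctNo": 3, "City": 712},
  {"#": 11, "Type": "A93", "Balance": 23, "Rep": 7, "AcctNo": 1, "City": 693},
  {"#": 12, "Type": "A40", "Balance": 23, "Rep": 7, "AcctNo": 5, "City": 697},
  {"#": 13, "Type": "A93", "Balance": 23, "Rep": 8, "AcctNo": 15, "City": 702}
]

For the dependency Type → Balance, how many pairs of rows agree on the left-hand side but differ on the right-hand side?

Type=A93: all 8 rows agree on Balance — 0 pairs.
Type=A40: all 4 rows agree on Balance — 0 pairs.

0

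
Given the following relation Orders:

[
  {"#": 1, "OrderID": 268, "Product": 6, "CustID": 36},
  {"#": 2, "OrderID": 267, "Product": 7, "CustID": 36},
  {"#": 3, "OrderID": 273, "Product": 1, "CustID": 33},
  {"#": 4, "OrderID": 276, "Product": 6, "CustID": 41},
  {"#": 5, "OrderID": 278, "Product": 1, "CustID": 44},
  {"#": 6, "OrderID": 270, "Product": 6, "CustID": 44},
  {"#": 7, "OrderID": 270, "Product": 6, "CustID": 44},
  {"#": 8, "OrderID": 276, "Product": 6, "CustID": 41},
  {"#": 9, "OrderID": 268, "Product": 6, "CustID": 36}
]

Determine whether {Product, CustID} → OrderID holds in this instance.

(Product=6, CustID=36): rows 1, 9 → OrderID = 268, 268 ✓
(Product=7, CustID=36): row 2 → OrderID = 267 ✓
(Product=1, CustID=33): row 3 → OrderID = 273 ✓
(Product=6, CustID=41): rows 4, 8 → OrderID = 276, 276 ✓
(Product=1, CustID=44): row 5 → OrderID = 278 ✓
(Product=6, CustID=44): rows 6, 7 → OrderID = 270, 270 ✓
Every {Product, CustID} value is associated with a single OrderID value, so {Product, CustID} → OrderID holds.

Yes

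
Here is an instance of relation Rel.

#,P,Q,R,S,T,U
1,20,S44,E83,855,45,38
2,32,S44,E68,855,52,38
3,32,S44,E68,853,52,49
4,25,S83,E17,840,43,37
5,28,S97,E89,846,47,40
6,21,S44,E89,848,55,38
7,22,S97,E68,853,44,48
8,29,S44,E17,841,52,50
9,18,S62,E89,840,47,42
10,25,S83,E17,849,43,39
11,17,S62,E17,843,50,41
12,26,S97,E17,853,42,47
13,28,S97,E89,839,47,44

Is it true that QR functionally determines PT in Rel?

Yes

(Q=S44, R=E83): row 1 → {P,T} = (20, 45) ✓
(Q=S44, R=E68): rows 2, 3 → {P,T} = (32, 52), (32, 52) ✓
(Q=S83, R=E17): rows 4, 10 → {P,T} = (25, 43), (25, 43) ✓
(Q=S97, R=E89): rows 5, 13 → {P,T} = (28, 47), (28, 47) ✓
(Q=S44, R=E89): row 6 → {P,T} = (21, 55) ✓
(Q=S97, R=E68): row 7 → {P,T} = (22, 44) ✓
(Q=S44, R=E17): row 8 → {P,T} = (29, 52) ✓
(Q=S62, R=E89): row 9 → {P,T} = (18, 47) ✓
(Q=S62, R=E17): row 11 → {P,T} = (17, 50) ✓
(Q=S97, R=E17): row 12 → {P,T} = (26, 42) ✓
Every QR value is associated with a single PT value, so QR → PT holds.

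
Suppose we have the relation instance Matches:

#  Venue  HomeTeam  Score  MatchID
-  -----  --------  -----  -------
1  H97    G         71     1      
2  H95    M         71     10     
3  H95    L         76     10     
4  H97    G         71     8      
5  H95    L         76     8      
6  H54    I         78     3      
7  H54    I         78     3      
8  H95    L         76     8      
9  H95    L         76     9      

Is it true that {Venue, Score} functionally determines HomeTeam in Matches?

(Venue=H97, Score=71): rows 1, 4 → HomeTeam = G, G ✓
(Venue=H95, Score=71): row 2 → HomeTeam = M ✓
(Venue=H95, Score=76): rows 3, 5, 8, 9 → HomeTeam = L, L, L, L ✓
(Venue=H54, Score=78): rows 6, 7 → HomeTeam = I, I ✓
Every {Venue, Score} value is associated with a single HomeTeam value, so {Venue, Score} -> HomeTeam holds.

Yes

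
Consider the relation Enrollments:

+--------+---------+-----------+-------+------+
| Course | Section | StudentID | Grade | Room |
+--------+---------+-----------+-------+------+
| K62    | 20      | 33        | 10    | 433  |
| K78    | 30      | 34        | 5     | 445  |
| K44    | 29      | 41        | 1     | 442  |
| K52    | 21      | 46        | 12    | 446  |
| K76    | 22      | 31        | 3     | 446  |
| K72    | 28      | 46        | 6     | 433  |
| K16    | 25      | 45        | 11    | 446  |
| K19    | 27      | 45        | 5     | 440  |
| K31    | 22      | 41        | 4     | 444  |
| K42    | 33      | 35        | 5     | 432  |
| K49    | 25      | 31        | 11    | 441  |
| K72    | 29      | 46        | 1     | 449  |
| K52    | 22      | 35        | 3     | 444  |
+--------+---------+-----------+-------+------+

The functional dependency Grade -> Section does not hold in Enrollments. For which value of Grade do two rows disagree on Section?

5

Grade=10: 1 row → Section = 20 ✓
Grade=5: 3 rows → Section takes values {30, 27, 33} — violation
Grade=1: 2 rows → Section = 29, 29 ✓
Grade=12: 1 row → Section = 21 ✓
Grade=3: 2 rows → Section = 22, 22 ✓
Grade=6: 1 row → Section = 28 ✓
Grade=11: 2 rows → Section = 25, 25 ✓
Grade=4: 1 row → Section = 22 ✓
The only Grade value with inconsistent Section is Grade=5.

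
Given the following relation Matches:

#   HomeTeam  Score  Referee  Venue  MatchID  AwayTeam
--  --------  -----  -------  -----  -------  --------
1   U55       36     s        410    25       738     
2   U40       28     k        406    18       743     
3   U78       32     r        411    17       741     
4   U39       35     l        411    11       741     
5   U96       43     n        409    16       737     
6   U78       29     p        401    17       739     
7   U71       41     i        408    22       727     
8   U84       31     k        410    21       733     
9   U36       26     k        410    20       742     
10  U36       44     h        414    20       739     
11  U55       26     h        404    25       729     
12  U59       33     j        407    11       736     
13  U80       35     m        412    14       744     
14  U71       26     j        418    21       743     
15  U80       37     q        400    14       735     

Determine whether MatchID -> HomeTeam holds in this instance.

No

MatchID=25: rows 1, 11 → HomeTeam = U55, U55 ✓
MatchID=18: row 2 → HomeTeam = U40 ✓
MatchID=17: rows 3, 6 → HomeTeam = U78, U78 ✓
MatchID=11: rows 4, 12 → HomeTeam takes values {U39, U59} — violation
MatchID=16: row 5 → HomeTeam = U96 ✓
MatchID=22: row 7 → HomeTeam = U71 ✓
MatchID=21: rows 8, 14 → HomeTeam takes values {U84, U71} — violation
MatchID=20: rows 9, 10 → HomeTeam = U36, U36 ✓
MatchID=14: rows 13, 15 → HomeTeam = U80, U80 ✓
Two rows agree on MatchID but differ on HomeTeam, so MatchID -> HomeTeam does not hold.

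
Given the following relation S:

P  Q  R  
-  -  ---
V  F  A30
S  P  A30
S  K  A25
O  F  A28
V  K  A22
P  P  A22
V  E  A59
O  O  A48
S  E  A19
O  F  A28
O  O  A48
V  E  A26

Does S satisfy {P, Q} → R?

(P=V, Q=F): 1 row → R = A30 ✓
(P=S, Q=P): 1 row → R = A30 ✓
(P=S, Q=K): 1 row → R = A25 ✓
(P=O, Q=F): 2 rows → R = A28, A28 ✓
(P=V, Q=K): 1 row → R = A22 ✓
(P=P, Q=P): 1 row → R = A22 ✓
(P=V, Q=E): 2 rows → R takes values {A59, A26} — violation
(P=O, Q=O): 2 rows → R = A48, A48 ✓
(P=S, Q=E): 1 row → R = A19 ✓
Two rows agree on {P, Q} but differ on R, so {P, Q} → R does not hold.

No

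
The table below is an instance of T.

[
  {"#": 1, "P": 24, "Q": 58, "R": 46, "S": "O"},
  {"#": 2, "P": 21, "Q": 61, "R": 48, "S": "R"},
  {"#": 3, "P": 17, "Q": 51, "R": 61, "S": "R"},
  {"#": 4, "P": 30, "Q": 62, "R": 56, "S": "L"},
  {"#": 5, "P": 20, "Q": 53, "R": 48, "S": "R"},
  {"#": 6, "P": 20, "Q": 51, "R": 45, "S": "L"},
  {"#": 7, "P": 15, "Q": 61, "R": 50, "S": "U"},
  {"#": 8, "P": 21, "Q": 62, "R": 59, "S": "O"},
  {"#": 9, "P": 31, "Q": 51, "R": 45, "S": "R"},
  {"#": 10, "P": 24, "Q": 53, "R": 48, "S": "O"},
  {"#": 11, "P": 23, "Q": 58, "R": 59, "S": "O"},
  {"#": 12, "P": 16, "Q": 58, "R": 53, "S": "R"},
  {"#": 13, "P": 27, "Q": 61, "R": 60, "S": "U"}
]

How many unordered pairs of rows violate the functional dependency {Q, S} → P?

(Q=58, S=O): violating pairs (1,11) — 1 pair.
(Q=51, S=R): violating pairs (3,9) — 1 pair.
(Q=61, S=U): violating pairs (7,13) — 1 pair.

3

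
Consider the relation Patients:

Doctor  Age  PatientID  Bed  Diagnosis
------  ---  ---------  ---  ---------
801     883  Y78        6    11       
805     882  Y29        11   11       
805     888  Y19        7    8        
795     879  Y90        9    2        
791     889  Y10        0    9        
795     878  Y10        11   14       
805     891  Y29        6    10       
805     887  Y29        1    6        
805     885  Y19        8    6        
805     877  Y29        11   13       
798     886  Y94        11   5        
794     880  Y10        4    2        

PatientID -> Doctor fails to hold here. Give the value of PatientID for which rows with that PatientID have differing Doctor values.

Y10

PatientID=Y78: 1 row → Doctor = 801 ✓
PatientID=Y29: 4 rows → Doctor = 805, 805, 805, 805 ✓
PatientID=Y19: 2 rows → Doctor = 805, 805 ✓
PatientID=Y90: 1 row → Doctor = 795 ✓
PatientID=Y10: 3 rows → Doctor takes values {791, 795, 794} — violation
PatientID=Y94: 1 row → Doctor = 798 ✓
The only PatientID value with inconsistent Doctor is PatientID=Y10.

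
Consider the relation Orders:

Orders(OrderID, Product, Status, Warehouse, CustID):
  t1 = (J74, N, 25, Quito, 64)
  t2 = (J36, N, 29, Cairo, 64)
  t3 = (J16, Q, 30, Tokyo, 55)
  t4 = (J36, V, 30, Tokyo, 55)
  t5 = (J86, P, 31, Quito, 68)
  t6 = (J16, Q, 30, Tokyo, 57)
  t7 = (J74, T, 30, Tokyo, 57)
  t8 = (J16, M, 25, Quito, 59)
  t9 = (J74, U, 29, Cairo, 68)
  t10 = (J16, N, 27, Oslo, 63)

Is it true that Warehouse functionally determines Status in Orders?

Warehouse=Quito: rows 1, 5, 8 → Status takes values {25, 31} — violation
Warehouse=Cairo: rows 2, 9 → Status = 29, 29 ✓
Warehouse=Tokyo: rows 3, 4, 6, 7 → Status = 30, 30, 30, 30 ✓
Warehouse=Oslo: row 10 → Status = 27 ✓
Two rows agree on Warehouse but differ on Status, so Warehouse → Status does not hold.

No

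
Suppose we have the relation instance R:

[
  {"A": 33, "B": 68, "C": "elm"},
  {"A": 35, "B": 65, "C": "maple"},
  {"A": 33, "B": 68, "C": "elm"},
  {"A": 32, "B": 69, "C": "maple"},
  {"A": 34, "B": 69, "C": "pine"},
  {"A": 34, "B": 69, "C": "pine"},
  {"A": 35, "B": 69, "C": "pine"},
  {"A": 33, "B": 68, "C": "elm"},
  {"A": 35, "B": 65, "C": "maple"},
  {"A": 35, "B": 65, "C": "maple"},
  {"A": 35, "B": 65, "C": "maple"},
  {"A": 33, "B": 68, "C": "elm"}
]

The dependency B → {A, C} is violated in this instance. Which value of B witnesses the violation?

B=68: 4 rows → {A,C} = (33, elm), (33, elm), (33, elm), (33, elm) ✓
B=65: 4 rows → {A,C} = (35, maple), (35, maple), (35, maple), (35, maple) ✓
B=69: 4 rows → {A,C} takes values {(32, maple), (34, pine), (35, pine)} — violation
The only B value with inconsistent RHS is B=69.

69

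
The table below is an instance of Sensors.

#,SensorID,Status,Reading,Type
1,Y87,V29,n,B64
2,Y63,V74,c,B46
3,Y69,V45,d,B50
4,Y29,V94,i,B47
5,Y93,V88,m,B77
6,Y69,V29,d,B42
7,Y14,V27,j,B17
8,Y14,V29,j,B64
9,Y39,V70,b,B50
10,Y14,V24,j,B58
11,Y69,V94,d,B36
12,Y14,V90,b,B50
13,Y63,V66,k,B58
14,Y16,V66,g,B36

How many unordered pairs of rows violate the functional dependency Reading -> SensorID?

1

Reading=d: all 3 rows agree on SensorID — 0 pairs.
Reading=j: all 3 rows agree on SensorID — 0 pairs.
Reading=b: violating pairs (9,12) — 1 pair.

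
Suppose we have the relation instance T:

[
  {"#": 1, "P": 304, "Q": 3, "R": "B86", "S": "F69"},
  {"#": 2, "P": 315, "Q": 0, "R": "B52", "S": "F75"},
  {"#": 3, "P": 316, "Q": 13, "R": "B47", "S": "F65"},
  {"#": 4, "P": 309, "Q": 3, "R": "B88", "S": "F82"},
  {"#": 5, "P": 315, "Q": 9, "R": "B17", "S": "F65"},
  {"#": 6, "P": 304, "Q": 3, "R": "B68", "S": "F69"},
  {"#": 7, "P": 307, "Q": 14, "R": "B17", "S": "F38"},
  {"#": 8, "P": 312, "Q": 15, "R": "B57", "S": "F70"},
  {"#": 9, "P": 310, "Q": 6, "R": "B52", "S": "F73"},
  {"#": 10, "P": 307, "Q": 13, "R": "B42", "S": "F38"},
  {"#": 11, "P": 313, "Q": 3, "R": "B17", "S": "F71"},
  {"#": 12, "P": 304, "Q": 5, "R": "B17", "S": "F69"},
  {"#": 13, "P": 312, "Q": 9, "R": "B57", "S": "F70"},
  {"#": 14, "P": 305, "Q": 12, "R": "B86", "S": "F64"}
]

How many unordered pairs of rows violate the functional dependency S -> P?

S=F69: all 3 rows agree on P — 0 pairs.
S=F65: violating pairs (3,5) — 1 pair.
S=F38: all 2 rows agree on P — 0 pairs.
S=F70: all 2 rows agree on P — 0 pairs.

1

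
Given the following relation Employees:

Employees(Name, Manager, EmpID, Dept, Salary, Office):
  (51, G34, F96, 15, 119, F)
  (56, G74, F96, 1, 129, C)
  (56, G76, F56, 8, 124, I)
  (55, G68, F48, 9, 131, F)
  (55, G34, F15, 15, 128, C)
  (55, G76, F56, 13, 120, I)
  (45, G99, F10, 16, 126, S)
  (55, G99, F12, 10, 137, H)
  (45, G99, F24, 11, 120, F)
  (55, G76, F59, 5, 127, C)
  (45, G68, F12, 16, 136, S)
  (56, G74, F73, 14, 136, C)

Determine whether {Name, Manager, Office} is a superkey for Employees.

No

Two distinct rows share (Name=56, Manager=G74, Office=C), so {Name, Manager, Office} does not determine every attribute — not a superkey.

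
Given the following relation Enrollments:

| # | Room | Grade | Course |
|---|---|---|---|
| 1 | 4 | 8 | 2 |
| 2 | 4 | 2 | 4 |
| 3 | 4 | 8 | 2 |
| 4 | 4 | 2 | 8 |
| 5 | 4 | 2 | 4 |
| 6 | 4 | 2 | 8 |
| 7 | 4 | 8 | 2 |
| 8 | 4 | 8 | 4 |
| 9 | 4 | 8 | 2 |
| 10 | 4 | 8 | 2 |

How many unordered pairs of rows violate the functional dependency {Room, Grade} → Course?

(Room=4, Grade=8): violating pairs (1,8), (3,8), (7,8), (8,9), (8,10) — 5 pairs.
(Room=4, Grade=2): violating pairs (2,4), (2,6), (4,5), (5,6) — 4 pairs.

9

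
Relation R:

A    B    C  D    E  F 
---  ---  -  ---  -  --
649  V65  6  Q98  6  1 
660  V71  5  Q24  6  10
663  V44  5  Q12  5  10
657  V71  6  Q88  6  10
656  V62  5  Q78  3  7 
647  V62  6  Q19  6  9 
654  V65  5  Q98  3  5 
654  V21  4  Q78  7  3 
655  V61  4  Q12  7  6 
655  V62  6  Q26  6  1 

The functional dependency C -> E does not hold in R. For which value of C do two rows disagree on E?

5

C=6: 4 rows → E = 6, 6, 6, 6 ✓
C=5: 4 rows → E takes values {6, 5, 3} — violation
C=4: 2 rows → E = 7, 7 ✓
The only C value with inconsistent E is C=5.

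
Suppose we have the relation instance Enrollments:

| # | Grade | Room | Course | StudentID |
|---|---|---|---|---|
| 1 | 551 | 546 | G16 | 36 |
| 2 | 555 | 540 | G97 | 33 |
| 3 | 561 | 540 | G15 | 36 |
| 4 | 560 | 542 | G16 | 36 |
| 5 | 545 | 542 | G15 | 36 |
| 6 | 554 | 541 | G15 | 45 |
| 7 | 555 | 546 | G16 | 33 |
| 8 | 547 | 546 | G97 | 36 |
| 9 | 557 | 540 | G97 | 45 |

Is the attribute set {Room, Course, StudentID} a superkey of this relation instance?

Yes

All 9 rows have distinct {Room, Course, StudentID} values, so {Room, Course, StudentID} → (all attributes) holds and {Room, Course, StudentID} is a superkey.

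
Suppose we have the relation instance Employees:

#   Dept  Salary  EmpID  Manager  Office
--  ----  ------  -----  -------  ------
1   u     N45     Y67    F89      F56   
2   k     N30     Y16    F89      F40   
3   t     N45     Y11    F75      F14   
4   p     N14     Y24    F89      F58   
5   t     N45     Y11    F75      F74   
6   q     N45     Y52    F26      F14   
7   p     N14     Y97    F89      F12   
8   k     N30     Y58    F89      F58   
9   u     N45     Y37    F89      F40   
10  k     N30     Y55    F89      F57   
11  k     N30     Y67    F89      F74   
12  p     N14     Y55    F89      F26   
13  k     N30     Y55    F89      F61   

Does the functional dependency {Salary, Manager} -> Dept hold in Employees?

(Salary=N45, Manager=F89): rows 1, 9 → Dept = u, u ✓
(Salary=N30, Manager=F89): rows 2, 8, 10, 11, 13 → Dept = k, k, k, k, k ✓
(Salary=N45, Manager=F75): rows 3, 5 → Dept = t, t ✓
(Salary=N14, Manager=F89): rows 4, 7, 12 → Dept = p, p, p ✓
(Salary=N45, Manager=F26): row 6 → Dept = q ✓
Every {Salary, Manager} value is associated with a single Dept value, so {Salary, Manager} -> Dept holds.

Yes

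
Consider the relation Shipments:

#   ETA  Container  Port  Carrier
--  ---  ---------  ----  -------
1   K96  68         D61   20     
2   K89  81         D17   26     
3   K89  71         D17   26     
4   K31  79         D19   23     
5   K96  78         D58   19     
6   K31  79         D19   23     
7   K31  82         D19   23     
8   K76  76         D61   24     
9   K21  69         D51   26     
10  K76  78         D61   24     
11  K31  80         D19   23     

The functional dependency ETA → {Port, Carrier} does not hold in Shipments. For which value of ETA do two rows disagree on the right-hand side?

K96

ETA=K96: rows 1, 5 → {Port,Carrier} takes values {(D61, 20), (D58, 19)} — violation
ETA=K89: rows 2, 3 → {Port,Carrier} = (D17, 26), (D17, 26) ✓
ETA=K31: rows 4, 6, 7, 11 → {Port,Carrier} = (D19, 23), (D19, 23), (D19, 23), (D19, 23) ✓
ETA=K76: rows 8, 10 → {Port,Carrier} = (D61, 24), (D61, 24) ✓
ETA=K21: row 9 → {Port,Carrier} = (D51, 26) ✓
The only ETA value with inconsistent RHS is ETA=K96.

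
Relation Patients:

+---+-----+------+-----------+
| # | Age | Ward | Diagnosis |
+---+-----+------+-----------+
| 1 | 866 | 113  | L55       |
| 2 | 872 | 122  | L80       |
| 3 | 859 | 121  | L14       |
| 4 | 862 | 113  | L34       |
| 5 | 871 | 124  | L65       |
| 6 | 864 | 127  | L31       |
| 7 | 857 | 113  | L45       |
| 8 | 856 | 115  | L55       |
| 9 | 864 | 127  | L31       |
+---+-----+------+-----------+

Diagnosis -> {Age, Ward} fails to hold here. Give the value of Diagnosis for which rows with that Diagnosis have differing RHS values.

Diagnosis=L55: rows 1, 8 → {Age,Ward} takes values {(866, 113), (856, 115)} — violation
Diagnosis=L80: row 2 → {Age,Ward} = (872, 122) ✓
Diagnosis=L14: row 3 → {Age,Ward} = (859, 121) ✓
Diagnosis=L34: row 4 → {Age,Ward} = (862, 113) ✓
Diagnosis=L65: row 5 → {Age,Ward} = (871, 124) ✓
Diagnosis=L31: rows 6, 9 → {Age,Ward} = (864, 127), (864, 127) ✓
Diagnosis=L45: row 7 → {Age,Ward} = (857, 113) ✓
The only Diagnosis value with inconsistent RHS is Diagnosis=L55.

L55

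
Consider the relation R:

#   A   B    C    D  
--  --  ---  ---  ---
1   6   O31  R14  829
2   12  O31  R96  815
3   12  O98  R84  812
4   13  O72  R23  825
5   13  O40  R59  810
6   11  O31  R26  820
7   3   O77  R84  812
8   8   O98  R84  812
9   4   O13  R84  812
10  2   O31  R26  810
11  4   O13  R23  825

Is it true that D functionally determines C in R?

D=829: row 1 → C = R14 ✓
D=815: row 2 → C = R96 ✓
D=812: rows 3, 7, 8, 9 → C = R84, R84, R84, R84 ✓
D=825: rows 4, 11 → C = R23, R23 ✓
D=810: rows 5, 10 → C takes values {R59, R26} — violation
D=820: row 6 → C = R26 ✓
Two rows agree on D but differ on C, so D → C does not hold.

No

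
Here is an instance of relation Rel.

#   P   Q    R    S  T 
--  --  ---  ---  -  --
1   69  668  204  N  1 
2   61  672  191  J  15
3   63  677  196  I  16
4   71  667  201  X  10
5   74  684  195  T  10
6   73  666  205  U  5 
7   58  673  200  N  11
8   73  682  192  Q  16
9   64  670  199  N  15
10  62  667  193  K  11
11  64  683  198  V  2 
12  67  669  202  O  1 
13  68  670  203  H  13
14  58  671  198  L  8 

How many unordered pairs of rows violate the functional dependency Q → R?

Q=667: violating pairs (4,10) — 1 pair.
Q=670: violating pairs (9,13) — 1 pair.

2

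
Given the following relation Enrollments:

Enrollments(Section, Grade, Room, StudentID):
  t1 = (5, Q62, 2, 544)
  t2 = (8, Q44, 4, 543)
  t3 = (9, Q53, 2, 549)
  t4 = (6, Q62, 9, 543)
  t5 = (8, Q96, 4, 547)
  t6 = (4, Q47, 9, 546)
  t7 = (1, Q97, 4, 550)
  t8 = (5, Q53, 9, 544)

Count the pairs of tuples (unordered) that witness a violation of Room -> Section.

6

Room=2: violating pairs (1,3) — 1 pair.
Room=4: violating pairs (2,7), (5,7) — 2 pairs.
Room=9: violating pairs (4,6), (4,8), (6,8) — 3 pairs.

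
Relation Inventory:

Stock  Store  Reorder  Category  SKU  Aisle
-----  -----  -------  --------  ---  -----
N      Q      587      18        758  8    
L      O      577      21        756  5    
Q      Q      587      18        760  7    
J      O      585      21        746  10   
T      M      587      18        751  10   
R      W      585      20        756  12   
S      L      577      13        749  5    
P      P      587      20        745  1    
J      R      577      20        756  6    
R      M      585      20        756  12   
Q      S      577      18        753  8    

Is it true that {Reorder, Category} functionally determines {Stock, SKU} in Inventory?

(Reorder=587, Category=18): 3 rows → {Stock,SKU} takes values {(N, 758), (Q, 760), (T, 751)} — violation
(Reorder=577, Category=21): 1 row → {Stock,SKU} = (L, 756) ✓
(Reorder=585, Category=21): 1 row → {Stock,SKU} = (J, 746) ✓
(Reorder=585, Category=20): 2 rows → {Stock,SKU} = (R, 756), (R, 756) ✓
(Reorder=577, Category=13): 1 row → {Stock,SKU} = (S, 749) ✓
(Reorder=587, Category=20): 1 row → {Stock,SKU} = (P, 745) ✓
(Reorder=577, Category=20): 1 row → {Stock,SKU} = (J, 756) ✓
(Reorder=577, Category=18): 1 row → {Stock,SKU} = (Q, 753) ✓
Two rows agree on {Reorder, Category} but differ on {Stock, SKU}, so {Reorder, Category} -> {Stock, SKU} does not hold.

No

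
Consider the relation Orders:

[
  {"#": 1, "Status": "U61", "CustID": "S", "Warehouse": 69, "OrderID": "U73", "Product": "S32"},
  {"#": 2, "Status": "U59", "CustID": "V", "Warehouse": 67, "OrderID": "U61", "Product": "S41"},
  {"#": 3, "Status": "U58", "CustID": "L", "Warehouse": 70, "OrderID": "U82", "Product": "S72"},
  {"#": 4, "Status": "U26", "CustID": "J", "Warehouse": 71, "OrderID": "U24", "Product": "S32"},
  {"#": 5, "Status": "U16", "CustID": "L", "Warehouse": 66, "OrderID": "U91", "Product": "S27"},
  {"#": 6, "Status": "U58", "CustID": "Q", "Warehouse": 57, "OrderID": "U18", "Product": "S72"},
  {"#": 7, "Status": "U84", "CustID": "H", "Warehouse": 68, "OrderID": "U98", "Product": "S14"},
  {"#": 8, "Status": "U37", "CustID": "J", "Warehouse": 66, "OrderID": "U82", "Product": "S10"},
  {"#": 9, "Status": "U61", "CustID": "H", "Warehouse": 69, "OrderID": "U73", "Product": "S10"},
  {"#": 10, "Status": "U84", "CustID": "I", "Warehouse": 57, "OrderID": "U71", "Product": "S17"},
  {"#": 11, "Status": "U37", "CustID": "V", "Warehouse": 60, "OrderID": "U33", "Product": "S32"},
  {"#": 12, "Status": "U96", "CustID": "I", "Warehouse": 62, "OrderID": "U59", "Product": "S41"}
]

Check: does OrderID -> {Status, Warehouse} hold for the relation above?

OrderID=U73: rows 1, 9 → {Status,Warehouse} = (U61, 69), (U61, 69) ✓
OrderID=U61: row 2 → {Status,Warehouse} = (U59, 67) ✓
OrderID=U82: rows 3, 8 → {Status,Warehouse} takes values {(U58, 70), (U37, 66)} — violation
OrderID=U24: row 4 → {Status,Warehouse} = (U26, 71) ✓
OrderID=U91: row 5 → {Status,Warehouse} = (U16, 66) ✓
OrderID=U18: row 6 → {Status,Warehouse} = (U58, 57) ✓
OrderID=U98: row 7 → {Status,Warehouse} = (U84, 68) ✓
OrderID=U71: row 10 → {Status,Warehouse} = (U84, 57) ✓
OrderID=U33: row 11 → {Status,Warehouse} = (U37, 60) ✓
OrderID=U59: row 12 → {Status,Warehouse} = (U96, 62) ✓
Two rows agree on OrderID but differ on {Status, Warehouse}, so OrderID -> {Status, Warehouse} does not hold.

No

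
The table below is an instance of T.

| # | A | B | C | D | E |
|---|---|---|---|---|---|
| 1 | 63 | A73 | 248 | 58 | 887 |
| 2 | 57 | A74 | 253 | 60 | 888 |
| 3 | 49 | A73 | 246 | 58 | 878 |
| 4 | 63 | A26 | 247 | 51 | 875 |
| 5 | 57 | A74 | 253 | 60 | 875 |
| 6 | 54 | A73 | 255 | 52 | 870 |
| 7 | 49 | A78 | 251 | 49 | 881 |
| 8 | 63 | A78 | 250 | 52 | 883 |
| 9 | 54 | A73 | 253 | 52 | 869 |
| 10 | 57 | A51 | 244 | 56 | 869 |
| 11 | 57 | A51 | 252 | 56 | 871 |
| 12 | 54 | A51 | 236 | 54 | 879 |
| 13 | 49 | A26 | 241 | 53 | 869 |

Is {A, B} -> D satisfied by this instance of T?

Yes

(A=63, B=A73): row 1 → D = 58 ✓
(A=57, B=A74): rows 2, 5 → D = 60, 60 ✓
(A=49, B=A73): row 3 → D = 58 ✓
(A=63, B=A26): row 4 → D = 51 ✓
(A=54, B=A73): rows 6, 9 → D = 52, 52 ✓
(A=49, B=A78): row 7 → D = 49 ✓
(A=63, B=A78): row 8 → D = 52 ✓
(A=57, B=A51): rows 10, 11 → D = 56, 56 ✓
(A=54, B=A51): row 12 → D = 54 ✓
(A=49, B=A26): row 13 → D = 53 ✓
Every {A, B} value is associated with a single D value, so {A, B} -> D holds.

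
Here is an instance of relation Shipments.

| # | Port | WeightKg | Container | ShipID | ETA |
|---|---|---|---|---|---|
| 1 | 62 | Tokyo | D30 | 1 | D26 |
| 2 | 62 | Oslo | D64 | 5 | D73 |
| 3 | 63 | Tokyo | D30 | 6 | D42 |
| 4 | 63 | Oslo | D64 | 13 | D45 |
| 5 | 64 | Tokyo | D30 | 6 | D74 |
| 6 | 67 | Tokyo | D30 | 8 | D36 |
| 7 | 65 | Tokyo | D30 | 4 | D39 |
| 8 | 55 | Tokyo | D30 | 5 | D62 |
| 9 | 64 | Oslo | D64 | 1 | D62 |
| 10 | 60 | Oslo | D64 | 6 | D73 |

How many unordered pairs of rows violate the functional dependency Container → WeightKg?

Container=D30: all 6 rows agree on WeightKg — 0 pairs.
Container=D64: all 4 rows agree on WeightKg — 0 pairs.

0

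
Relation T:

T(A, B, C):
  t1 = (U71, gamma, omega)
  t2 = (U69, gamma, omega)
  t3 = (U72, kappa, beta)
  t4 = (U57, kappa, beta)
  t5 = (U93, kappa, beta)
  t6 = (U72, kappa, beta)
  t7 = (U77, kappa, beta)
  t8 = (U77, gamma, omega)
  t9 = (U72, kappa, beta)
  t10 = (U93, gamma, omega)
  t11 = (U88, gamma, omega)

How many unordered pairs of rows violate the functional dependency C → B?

C=omega: all 5 rows agree on B — 0 pairs.
C=beta: all 6 rows agree on B — 0 pairs.

0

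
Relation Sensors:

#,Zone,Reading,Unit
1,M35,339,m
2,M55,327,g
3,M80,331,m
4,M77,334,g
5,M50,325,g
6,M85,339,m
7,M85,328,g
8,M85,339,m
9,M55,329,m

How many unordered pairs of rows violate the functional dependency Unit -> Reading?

13

Unit=m: violating pairs (1,3), (1,9), (3,6), (3,8), (3,9), (6,9), (8,9) — 7 pairs.
Unit=g: violating pairs (2,4), (2,5), (2,7), (4,5), (4,7), (5,7) — 6 pairs.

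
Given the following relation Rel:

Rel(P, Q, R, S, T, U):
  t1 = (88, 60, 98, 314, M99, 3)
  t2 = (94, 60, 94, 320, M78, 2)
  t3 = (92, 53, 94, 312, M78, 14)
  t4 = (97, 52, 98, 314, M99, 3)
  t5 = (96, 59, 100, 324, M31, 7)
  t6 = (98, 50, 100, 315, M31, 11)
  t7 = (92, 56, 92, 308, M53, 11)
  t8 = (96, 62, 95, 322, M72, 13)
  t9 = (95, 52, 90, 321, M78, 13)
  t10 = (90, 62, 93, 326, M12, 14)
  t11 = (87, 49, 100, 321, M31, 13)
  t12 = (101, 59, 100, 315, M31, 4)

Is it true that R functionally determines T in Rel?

Yes

R=98: rows 1, 4 → T = M99, M99 ✓
R=94: rows 2, 3 → T = M78, M78 ✓
R=100: rows 5, 6, 11, 12 → T = M31, M31, M31, M31 ✓
R=92: row 7 → T = M53 ✓
R=95: row 8 → T = M72 ✓
R=90: row 9 → T = M78 ✓
R=93: row 10 → T = M12 ✓
Every R value is associated with a single T value, so R -> T holds.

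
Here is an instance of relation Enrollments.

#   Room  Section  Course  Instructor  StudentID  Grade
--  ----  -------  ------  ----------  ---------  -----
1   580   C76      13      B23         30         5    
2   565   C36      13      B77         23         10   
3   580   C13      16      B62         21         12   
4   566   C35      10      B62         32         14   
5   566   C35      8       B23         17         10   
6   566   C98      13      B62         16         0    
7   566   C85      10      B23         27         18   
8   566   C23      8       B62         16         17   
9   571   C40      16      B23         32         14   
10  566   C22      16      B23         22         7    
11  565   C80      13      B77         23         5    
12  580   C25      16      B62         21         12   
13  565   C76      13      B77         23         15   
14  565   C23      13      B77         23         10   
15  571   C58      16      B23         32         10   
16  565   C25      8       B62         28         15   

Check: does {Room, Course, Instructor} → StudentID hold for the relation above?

Yes

(Room=580, Course=13, Instructor=B23): row 1 → StudentID = 30 ✓
(Room=565, Course=13, Instructor=B77): rows 2, 11, 13, 14 → StudentID = 23, 23, 23, 23 ✓
(Room=580, Course=16, Instructor=B62): rows 3, 12 → StudentID = 21, 21 ✓
(Room=566, Course=10, Instructor=B62): row 4 → StudentID = 32 ✓
(Room=566, Course=8, Instructor=B23): row 5 → StudentID = 17 ✓
(Room=566, Course=13, Instructor=B62): row 6 → StudentID = 16 ✓
(Room=566, Course=10, Instructor=B23): row 7 → StudentID = 27 ✓
(Room=566, Course=8, Instructor=B62): row 8 → StudentID = 16 ✓
(Room=571, Course=16, Instructor=B23): rows 9, 15 → StudentID = 32, 32 ✓
(Room=566, Course=16, Instructor=B23): row 10 → StudentID = 22 ✓
(Room=565, Course=8, Instructor=B62): row 16 → StudentID = 28 ✓
Every {Room, Course, Instructor} value is associated with a single StudentID value, so {Room, Course, Instructor} → StudentID holds.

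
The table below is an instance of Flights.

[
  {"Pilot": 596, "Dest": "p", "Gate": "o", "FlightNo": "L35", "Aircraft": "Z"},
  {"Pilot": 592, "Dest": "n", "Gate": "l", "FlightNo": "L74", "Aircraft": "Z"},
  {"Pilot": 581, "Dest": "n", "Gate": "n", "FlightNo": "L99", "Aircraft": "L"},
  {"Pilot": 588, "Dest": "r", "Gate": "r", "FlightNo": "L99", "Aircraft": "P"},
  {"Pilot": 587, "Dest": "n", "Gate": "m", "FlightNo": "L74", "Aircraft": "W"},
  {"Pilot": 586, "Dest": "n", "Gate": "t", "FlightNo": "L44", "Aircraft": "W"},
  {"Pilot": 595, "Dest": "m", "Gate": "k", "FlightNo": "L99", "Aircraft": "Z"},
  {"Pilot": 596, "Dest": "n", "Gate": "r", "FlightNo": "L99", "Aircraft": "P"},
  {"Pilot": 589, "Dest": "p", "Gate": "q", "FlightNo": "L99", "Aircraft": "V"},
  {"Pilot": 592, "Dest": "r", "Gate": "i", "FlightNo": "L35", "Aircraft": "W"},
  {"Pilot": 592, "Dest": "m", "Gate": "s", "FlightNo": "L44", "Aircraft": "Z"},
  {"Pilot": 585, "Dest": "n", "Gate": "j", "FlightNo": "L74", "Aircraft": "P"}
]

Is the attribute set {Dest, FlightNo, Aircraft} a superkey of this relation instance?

Yes

All 12 rows have distinct {Dest, FlightNo, Aircraft} values, so {Dest, FlightNo, Aircraft} → (all attributes) holds and {Dest, FlightNo, Aircraft} is a superkey.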